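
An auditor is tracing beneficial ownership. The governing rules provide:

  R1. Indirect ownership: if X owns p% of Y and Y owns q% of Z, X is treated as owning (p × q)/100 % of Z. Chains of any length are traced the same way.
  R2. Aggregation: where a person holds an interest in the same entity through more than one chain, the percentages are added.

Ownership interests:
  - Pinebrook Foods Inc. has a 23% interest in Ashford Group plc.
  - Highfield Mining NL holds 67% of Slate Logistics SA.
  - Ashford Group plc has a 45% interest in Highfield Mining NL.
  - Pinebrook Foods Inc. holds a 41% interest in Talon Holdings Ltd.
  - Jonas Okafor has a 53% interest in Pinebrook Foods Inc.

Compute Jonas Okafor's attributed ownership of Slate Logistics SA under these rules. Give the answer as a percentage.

Chain via Pinebrook Foods Inc. → Ashford Group plc → Highfield Mining NL (R1): 53% × 23% × 45% × 67% = 3.675285% of Slate Logistics SA.

3.675285%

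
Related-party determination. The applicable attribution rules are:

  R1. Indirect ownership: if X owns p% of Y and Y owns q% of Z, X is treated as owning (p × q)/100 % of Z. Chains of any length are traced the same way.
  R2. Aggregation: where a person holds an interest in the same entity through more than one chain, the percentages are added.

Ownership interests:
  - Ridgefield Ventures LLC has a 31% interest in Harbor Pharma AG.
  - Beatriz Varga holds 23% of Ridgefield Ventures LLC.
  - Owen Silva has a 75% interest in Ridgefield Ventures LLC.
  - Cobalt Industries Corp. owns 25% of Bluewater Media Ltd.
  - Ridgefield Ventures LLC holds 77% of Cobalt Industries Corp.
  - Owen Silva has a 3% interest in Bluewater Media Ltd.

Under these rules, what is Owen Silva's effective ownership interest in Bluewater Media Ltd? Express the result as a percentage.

Chain via Ridgefield Ventures LLC → Cobalt Industries Corp. (R1): 75% × 77% × 25% = 14.4375% of Bluewater Media Ltd.
Direct interest in Bluewater Media Ltd: 3%.
Aggregating (R2): 14.4375% + 3% = 17.4375%.

17.4375%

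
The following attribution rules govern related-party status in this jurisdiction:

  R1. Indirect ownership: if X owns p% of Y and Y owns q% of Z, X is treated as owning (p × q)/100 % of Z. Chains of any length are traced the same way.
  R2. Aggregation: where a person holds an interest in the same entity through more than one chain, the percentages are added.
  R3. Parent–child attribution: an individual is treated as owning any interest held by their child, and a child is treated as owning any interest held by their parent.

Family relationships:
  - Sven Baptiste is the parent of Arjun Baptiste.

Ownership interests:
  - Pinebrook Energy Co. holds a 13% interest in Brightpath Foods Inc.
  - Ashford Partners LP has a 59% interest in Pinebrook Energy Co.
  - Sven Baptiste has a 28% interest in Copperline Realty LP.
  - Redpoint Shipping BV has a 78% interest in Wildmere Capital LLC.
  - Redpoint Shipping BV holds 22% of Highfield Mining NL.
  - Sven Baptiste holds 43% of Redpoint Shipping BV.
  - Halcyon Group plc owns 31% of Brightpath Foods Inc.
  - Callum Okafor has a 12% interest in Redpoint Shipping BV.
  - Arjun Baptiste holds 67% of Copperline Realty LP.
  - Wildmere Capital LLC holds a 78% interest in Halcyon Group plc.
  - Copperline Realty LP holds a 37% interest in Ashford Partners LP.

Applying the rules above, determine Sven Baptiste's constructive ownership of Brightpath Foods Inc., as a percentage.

10.805977%

By parent–child attribution (R3), Sven Baptiste is treated as also owning Arjun Baptiste's interest in Copperline Realty LP, giving 28% + 67% = 95%.
Chain via Redpoint Shipping BV → Wildmere Capital LLC → Halcyon Group plc (R1): 43% × 78% × 78% × 31% = 8.109972% of Brightpath Foods Inc.
Chain via Copperline Realty LP → Ashford Partners LP → Pinebrook Energy Co. (R1): 95% × 37% × 59% × 13% = 2.696005% of Brightpath Foods Inc.
Aggregating (R2): 8.109972% + 2.696005% = 10.805977%.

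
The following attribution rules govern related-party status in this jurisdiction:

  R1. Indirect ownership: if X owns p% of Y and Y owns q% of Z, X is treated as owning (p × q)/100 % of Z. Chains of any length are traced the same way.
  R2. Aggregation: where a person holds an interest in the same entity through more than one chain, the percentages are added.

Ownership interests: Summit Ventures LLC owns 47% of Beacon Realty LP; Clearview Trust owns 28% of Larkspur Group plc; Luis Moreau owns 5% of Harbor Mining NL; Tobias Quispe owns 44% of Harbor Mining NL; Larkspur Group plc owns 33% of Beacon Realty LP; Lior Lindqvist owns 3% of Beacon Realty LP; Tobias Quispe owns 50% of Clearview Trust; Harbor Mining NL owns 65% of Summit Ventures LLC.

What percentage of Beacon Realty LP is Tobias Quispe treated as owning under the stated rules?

18.062%

Chain via Clearview Trust → Larkspur Group plc (R1): 50% × 28% × 33% = 4.62% of Beacon Realty LP.
Chain via Harbor Mining NL → Summit Ventures LLC (R1): 44% × 65% × 47% = 13.442% of Beacon Realty LP.
Aggregating (R2): 4.62% + 13.442% = 18.062%.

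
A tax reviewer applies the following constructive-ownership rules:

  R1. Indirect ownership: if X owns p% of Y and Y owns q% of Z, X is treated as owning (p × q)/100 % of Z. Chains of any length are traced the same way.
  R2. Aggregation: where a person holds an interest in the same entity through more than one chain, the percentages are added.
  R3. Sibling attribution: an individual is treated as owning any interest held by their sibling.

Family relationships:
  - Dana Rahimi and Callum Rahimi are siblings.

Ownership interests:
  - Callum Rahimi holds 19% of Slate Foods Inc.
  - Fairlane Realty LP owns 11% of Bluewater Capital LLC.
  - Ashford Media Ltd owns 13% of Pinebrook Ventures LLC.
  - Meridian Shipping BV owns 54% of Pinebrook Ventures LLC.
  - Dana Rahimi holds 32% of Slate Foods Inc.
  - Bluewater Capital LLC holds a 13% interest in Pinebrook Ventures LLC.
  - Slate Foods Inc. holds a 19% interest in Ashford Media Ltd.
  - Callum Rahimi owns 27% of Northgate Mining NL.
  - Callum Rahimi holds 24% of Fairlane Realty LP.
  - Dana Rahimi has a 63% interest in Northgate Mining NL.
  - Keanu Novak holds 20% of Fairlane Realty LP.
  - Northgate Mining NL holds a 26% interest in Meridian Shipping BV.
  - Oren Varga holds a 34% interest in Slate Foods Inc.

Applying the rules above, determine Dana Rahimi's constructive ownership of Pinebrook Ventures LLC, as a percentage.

By sibling attribution (R3), Dana Rahimi is treated as also owning Callum Rahimi's interest in Slate Foods Inc, giving 32% + 19% = 51%.
By sibling attribution (R3), Dana Rahimi is treated as also owning Callum Rahimi's interest in Northgate Mining NL, giving 63% + 27% = 90%.
By sibling attribution (R3), Dana Rahimi is treated as owning Callum Rahimi's 24% interest in Fairlane Realty LP.
Chain via Slate Foods Inc. → Ashford Media Ltd (R1): 51% × 19% × 13% = 1.2597% of Pinebrook Ventures LLC.
Chain via Northgate Mining NL → Meridian Shipping BV (R1): 90% × 26% × 54% = 12.636% of Pinebrook Ventures LLC.
Chain via Fairlane Realty LP → Bluewater Capital LLC (R1): 24% × 11% × 13% = 0.3432% of Pinebrook Ventures LLC.
Aggregating (R2): 1.2597% + 12.636% + 0.3432% = 14.2389%.

14.2389%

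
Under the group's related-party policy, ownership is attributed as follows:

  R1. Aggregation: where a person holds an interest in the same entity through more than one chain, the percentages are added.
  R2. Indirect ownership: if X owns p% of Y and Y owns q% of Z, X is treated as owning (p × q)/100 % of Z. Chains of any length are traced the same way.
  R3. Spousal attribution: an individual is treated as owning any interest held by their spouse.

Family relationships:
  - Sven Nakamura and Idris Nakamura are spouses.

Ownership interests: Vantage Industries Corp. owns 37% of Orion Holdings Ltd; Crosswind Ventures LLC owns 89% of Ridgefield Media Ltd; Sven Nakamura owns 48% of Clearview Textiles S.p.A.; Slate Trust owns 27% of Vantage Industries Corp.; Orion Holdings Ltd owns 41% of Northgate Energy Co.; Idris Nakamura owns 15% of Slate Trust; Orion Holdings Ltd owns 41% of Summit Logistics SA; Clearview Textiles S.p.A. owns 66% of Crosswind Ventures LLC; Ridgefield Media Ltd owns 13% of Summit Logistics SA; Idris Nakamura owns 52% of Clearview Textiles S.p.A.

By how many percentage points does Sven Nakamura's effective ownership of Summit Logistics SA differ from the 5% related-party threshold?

By spousal attribution (R3), Sven Nakamura is treated as also owning Idris Nakamura's interest in Clearview Textiles S.p.A, giving 48% + 52% = 100%.
By spousal attribution (R3), Sven Nakamura is treated as owning Idris Nakamura's 15% interest in Slate Trust.
Chain via Clearview Textiles S.p.A. → Crosswind Ventures LLC → Ridgefield Media Ltd (R2): 100% × 66% × 89% × 13% = 7.6362% of Summit Logistics SA.
Chain via Slate Trust → Vantage Industries Corp. → Orion Holdings Ltd (R2): 15% × 27% × 37% × 41% = 0.614385% of Summit Logistics SA.
Aggregating (R1): 7.6362% + 0.614385% = 8.250585%.
8.250585% exceeds the 5% threshold by 3.250585 percentage points.

3.250585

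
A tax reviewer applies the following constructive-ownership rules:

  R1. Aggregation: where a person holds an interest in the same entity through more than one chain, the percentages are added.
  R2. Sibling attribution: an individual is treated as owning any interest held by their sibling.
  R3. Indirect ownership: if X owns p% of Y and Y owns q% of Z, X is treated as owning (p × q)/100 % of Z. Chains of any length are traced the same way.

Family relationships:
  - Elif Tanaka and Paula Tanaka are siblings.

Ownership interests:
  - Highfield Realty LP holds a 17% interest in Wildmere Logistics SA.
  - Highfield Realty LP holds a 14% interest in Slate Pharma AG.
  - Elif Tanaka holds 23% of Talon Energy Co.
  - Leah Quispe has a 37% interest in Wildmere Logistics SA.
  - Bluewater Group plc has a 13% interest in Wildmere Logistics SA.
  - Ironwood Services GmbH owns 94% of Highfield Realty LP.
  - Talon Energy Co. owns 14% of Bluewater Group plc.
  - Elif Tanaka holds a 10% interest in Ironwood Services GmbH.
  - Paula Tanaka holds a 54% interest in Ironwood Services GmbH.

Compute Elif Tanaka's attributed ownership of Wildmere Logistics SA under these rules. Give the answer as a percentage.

By sibling attribution (R2), Elif Tanaka is treated as also owning Paula Tanaka's interest in Ironwood Services GmbH, giving 10% + 54% = 64%.
Chain via Ironwood Services GmbH → Highfield Realty LP (R3): 64% × 94% × 17% = 10.2272% of Wildmere Logistics SA.
Chain via Talon Energy Co. → Bluewater Group plc (R3): 23% × 14% × 13% = 0.4186% of Wildmere Logistics SA.
Aggregating (R1): 10.2272% + 0.4186% = 10.6458%.

10.6458%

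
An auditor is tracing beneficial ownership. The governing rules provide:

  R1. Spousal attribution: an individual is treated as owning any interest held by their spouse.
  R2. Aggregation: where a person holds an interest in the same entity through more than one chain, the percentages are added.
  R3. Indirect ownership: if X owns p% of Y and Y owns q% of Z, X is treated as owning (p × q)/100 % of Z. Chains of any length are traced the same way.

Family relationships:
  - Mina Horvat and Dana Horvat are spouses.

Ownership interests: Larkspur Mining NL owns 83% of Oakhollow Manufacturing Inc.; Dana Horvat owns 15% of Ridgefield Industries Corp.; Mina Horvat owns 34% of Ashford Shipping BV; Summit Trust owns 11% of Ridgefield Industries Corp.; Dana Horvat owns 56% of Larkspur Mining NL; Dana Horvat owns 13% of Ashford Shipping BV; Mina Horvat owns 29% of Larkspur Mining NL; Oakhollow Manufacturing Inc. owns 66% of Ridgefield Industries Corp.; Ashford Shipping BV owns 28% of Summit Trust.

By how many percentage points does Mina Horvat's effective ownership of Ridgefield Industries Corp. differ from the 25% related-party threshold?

38.0106

By spousal attribution (R1), Mina Horvat is treated as also owning Dana Horvat's interest in Ashford Shipping BV, giving 34% + 13% = 47%.
By spousal attribution (R1), Mina Horvat is treated as also owning Dana Horvat's interest in Larkspur Mining NL, giving 29% + 56% = 85%.
By spousal attribution (R1), Mina Horvat is treated as owning Dana Horvat's 15% interest in Ridgefield Industries Corp.
Chain via Ashford Shipping BV → Summit Trust (R3): 47% × 28% × 11% = 1.4476% of Ridgefield Industries Corp.
Chain via Larkspur Mining NL → Oakhollow Manufacturing Inc. (R3): 85% × 83% × 66% = 46.563% of Ridgefield Industries Corp.
Direct interest in Ridgefield Industries Corp: 15%.
Aggregating (R2): 1.4476% + 46.563% + 15% = 63.0106%.
63.0106% exceeds the 25% threshold by 38.0106 percentage points.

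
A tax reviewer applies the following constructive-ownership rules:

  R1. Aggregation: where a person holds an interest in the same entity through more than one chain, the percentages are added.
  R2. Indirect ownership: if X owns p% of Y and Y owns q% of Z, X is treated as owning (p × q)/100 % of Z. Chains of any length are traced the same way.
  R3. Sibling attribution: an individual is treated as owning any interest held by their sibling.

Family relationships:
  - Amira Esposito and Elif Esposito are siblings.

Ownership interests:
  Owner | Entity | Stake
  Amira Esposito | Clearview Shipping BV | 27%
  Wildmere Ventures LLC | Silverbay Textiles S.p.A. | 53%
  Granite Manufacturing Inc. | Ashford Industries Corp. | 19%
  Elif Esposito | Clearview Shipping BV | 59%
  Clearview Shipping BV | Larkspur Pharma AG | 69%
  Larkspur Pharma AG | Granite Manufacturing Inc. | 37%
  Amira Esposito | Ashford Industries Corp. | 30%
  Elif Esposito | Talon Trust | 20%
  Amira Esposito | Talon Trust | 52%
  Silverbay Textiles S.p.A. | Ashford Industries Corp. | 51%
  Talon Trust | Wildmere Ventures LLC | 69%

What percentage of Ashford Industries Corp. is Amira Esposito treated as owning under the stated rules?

47.600106%

By sibling attribution (R3), Amira Esposito is treated as also owning Elif Esposito's interest in Talon Trust, giving 52% + 20% = 72%.
By sibling attribution (R3), Amira Esposito is treated as also owning Elif Esposito's interest in Clearview Shipping BV, giving 27% + 59% = 86%.
Chain via Talon Trust → Wildmere Ventures LLC → Silverbay Textiles S.p.A. (R2): 72% × 69% × 53% × 51% = 13.428504% of Ashford Industries Corp.
Chain via Clearview Shipping BV → Larkspur Pharma AG → Granite Manufacturing Inc. (R2): 86% × 69% × 37% × 19% = 4.171602% of Ashford Industries Corp.
Direct interest in Ashford Industries Corp: 30%.
Aggregating (R1): 13.428504% + 4.171602% + 30% = 47.600106%.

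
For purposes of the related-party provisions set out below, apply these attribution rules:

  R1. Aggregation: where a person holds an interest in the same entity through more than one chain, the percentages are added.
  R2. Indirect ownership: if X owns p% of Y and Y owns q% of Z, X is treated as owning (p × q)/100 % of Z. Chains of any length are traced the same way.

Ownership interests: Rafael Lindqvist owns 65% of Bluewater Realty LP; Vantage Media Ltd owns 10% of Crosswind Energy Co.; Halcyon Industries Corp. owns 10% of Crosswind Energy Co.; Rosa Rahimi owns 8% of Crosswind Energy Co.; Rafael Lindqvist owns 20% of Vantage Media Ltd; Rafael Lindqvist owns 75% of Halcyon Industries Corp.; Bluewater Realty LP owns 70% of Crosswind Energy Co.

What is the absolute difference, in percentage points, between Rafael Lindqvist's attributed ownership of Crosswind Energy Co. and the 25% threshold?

30

Chain via Vantage Media Ltd (R2): 20% × 10% = 2% of Crosswind Energy Co.
Chain via Bluewater Realty LP (R2): 65% × 70% = 45.5% of Crosswind Energy Co.
Chain via Halcyon Industries Corp. (R2): 75% × 10% = 7.5% of Crosswind Energy Co.
Aggregating (R1): 2% + 45.5% + 7.5% = 55%.
55% exceeds the 25% threshold by 30 percentage points.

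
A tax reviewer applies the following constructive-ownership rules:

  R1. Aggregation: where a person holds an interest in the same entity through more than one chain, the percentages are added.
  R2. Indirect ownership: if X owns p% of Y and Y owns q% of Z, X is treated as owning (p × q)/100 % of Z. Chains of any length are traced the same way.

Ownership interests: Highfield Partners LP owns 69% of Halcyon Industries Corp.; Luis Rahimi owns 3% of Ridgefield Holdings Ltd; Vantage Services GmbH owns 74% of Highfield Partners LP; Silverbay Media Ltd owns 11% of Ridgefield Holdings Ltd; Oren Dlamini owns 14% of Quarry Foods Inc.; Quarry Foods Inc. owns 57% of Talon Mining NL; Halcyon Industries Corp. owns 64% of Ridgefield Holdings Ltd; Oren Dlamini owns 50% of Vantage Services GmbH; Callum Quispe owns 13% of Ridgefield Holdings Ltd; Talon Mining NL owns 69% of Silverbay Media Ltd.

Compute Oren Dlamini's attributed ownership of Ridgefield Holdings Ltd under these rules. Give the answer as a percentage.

16.944882%

Chain via Quarry Foods Inc. → Talon Mining NL → Silverbay Media Ltd (R2): 14% × 57% × 69% × 11% = 0.605682% of Ridgefield Holdings Ltd.
Chain via Vantage Services GmbH → Highfield Partners LP → Halcyon Industries Corp. (R2): 50% × 74% × 69% × 64% = 16.3392% of Ridgefield Holdings Ltd.
Aggregating (R1): 0.605682% + 16.3392% = 16.944882%.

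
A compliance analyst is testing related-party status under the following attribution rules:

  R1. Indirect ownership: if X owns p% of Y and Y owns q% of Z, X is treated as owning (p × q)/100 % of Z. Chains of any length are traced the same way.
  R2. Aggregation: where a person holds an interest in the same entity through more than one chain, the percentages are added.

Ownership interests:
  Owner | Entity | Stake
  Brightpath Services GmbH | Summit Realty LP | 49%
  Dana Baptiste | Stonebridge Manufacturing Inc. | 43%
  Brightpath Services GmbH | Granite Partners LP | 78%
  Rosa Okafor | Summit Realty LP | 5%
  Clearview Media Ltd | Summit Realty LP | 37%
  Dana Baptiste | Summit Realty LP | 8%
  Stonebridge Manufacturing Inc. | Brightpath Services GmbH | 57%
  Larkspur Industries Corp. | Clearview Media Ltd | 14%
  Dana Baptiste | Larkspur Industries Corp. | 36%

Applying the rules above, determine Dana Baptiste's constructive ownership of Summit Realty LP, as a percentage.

21.8747%

Chain via Larkspur Industries Corp. → Clearview Media Ltd (R1): 36% × 14% × 37% = 1.8648% of Summit Realty LP.
Chain via Stonebridge Manufacturing Inc. → Brightpath Services GmbH (R1): 43% × 57% × 49% = 12.0099% of Summit Realty LP.
Direct interest in Summit Realty LP: 8%.
Aggregating (R2): 1.8648% + 12.0099% + 8% = 21.8747%.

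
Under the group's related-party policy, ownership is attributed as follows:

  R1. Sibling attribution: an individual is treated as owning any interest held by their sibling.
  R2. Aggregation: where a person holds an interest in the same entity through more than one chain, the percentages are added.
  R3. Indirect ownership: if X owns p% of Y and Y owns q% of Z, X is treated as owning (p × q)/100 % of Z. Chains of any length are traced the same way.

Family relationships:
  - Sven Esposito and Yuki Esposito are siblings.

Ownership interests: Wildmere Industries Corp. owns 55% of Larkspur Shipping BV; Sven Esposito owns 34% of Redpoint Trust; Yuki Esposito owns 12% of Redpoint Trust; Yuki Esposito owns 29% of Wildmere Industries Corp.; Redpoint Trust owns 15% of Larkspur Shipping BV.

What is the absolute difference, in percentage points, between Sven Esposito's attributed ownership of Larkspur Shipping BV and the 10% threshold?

12.85

By sibling attribution (R1), Sven Esposito is treated as also owning Yuki Esposito's interest in Redpoint Trust, giving 34% + 12% = 46%.
By sibling attribution (R1), Sven Esposito is treated as owning Yuki Esposito's 29% interest in Wildmere Industries Corp.
Chain via Redpoint Trust (R3): 46% × 15% = 6.9% of Larkspur Shipping BV.
Chain via Wildmere Industries Corp. (R3): 29% × 55% = 15.95% of Larkspur Shipping BV.
Aggregating (R2): 6.9% + 15.95% = 22.85%.
22.85% exceeds the 10% threshold by 12.85 percentage points.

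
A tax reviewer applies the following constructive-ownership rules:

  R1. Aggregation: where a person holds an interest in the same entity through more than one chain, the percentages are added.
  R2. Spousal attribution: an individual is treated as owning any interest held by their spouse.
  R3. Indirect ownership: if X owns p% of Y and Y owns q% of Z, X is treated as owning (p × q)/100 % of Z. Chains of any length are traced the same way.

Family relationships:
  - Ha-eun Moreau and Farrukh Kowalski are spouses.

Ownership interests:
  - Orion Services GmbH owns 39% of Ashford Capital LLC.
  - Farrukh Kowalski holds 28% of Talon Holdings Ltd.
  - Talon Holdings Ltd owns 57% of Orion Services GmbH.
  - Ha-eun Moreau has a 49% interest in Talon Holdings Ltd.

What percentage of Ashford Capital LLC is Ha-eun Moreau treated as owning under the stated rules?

By spousal attribution (R2), Ha-eun Moreau is treated as also owning Farrukh Kowalski's interest in Talon Holdings Ltd, giving 49% + 28% = 77%.
Chain via Talon Holdings Ltd → Orion Services GmbH (R3): 77% × 57% × 39% = 17.1171% of Ashford Capital LLC.

17.1171%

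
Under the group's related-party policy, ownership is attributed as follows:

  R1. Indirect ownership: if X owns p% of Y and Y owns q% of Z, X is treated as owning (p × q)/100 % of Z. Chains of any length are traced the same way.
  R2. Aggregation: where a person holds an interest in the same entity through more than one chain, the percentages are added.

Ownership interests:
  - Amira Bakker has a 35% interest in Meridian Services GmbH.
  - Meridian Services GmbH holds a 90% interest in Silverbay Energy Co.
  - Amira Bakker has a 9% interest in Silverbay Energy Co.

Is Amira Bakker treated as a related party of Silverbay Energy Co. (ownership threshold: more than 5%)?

Chain via Meridian Services GmbH (R1): 35% × 90% = 31.5% of Silverbay Energy Co.
Direct interest in Silverbay Energy Co: 9%.
Aggregating (R2): 31.5% + 9% = 40.5%.
40.5% exceeds the 5% threshold, so Amira is a related party to Silverbay Energy Co.

Yes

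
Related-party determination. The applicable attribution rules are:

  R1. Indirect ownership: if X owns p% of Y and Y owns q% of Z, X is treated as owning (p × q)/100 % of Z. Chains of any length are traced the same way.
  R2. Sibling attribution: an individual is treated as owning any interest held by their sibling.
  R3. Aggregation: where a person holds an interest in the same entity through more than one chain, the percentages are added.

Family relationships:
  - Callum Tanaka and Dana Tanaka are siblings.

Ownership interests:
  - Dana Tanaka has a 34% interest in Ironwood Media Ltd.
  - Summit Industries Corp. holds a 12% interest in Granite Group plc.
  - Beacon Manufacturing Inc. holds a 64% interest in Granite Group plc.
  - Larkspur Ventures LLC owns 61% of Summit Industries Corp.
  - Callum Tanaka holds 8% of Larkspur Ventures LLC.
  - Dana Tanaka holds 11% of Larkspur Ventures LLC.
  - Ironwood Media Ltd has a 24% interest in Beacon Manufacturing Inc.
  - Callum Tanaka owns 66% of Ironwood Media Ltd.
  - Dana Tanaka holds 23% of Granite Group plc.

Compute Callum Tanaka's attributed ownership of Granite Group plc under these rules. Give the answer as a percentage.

39.7508%

By sibling attribution (R2), Callum Tanaka is treated as also owning Dana Tanaka's interest in Larkspur Ventures LLC, giving 8% + 11% = 19%.
By sibling attribution (R2), Callum Tanaka is treated as also owning Dana Tanaka's interest in Ironwood Media Ltd, giving 66% + 34% = 100%.
By sibling attribution (R2), Callum Tanaka is treated as owning Dana Tanaka's 23% interest in Granite Group plc.
Chain via Larkspur Ventures LLC → Summit Industries Corp. (R1): 19% × 61% × 12% = 1.3908% of Granite Group plc.
Chain via Ironwood Media Ltd → Beacon Manufacturing Inc. (R1): 100% × 24% × 64% = 15.36% of Granite Group plc.
Direct interest in Granite Group plc: 23%.
Aggregating (R3): 1.3908% + 15.36% + 23% = 39.7508%.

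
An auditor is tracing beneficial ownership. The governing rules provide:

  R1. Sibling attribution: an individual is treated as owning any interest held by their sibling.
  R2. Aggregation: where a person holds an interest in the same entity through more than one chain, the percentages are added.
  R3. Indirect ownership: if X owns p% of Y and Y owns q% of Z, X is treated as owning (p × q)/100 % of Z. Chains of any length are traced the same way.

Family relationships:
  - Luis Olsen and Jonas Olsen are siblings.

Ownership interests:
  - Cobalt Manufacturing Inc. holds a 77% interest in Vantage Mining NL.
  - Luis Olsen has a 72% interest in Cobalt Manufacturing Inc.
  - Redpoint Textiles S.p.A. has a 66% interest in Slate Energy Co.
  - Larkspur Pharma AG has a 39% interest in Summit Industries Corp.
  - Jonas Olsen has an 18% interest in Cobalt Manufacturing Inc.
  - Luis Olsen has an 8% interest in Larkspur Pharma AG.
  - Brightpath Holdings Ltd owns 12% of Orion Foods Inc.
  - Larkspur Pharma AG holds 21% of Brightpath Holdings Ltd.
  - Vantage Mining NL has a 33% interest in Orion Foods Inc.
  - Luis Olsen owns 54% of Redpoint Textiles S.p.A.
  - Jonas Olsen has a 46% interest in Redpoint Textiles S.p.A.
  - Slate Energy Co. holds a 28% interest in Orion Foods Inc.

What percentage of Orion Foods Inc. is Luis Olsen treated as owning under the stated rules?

By sibling attribution (R1), Luis Olsen is treated as also owning Jonas Olsen's interest in Redpoint Textiles S.p.A, giving 54% + 46% = 100%.
By sibling attribution (R1), Luis Olsen is treated as also owning Jonas Olsen's interest in Cobalt Manufacturing Inc, giving 72% + 18% = 90%.
Chain via Larkspur Pharma AG → Brightpath Holdings Ltd (R3): 8% × 21% × 12% = 0.2016% of Orion Foods Inc.
Chain via Redpoint Textiles S.p.A. → Slate Energy Co. (R3): 100% × 66% × 28% = 18.48% of Orion Foods Inc.
Chain via Cobalt Manufacturing Inc. → Vantage Mining NL (R3): 90% × 77% × 33% = 22.869% of Orion Foods Inc.
Aggregating (R2): 0.2016% + 18.48% + 22.869% = 41.5506%.

41.5506%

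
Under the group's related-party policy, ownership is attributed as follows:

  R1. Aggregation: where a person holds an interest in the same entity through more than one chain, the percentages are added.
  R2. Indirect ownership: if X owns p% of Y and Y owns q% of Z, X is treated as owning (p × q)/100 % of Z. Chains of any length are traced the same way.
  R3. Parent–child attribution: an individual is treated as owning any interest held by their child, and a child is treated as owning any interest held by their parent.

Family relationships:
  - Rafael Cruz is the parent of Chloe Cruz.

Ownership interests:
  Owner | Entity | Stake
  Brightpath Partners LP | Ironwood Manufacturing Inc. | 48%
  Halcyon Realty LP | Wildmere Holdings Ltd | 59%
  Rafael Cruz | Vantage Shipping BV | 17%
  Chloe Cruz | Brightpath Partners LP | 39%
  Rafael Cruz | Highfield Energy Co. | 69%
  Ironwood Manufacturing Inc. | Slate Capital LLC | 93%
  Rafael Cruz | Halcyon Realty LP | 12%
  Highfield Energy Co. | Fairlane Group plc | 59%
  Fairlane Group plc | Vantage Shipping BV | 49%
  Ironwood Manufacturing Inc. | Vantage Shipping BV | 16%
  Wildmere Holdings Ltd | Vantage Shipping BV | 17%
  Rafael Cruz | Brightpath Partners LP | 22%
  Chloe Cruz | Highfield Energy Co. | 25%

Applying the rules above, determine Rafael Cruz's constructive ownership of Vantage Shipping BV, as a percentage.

By parent–child attribution (R3), Rafael Cruz is treated as also owning Chloe Cruz's interest in Brightpath Partners LP, giving 22% + 39% = 61%.
By parent–child attribution (R3), Rafael Cruz is treated as also owning Chloe Cruz's interest in Highfield Energy Co, giving 69% + 25% = 94%.
Chain via Brightpath Partners LP → Ironwood Manufacturing Inc. (R2): 61% × 48% × 16% = 4.6848% of Vantage Shipping BV.
Chain via Highfield Energy Co. → Fairlane Group plc (R2): 94% × 59% × 49% = 27.1754% of Vantage Shipping BV.
Chain via Halcyon Realty LP → Wildmere Holdings Ltd (R2): 12% × 59% × 17% = 1.2036% of Vantage Shipping BV.
Direct interest in Vantage Shipping BV: 17%.
Aggregating (R1): 4.6848% + 27.1754% + 1.2036% + 17% = 50.0638%.

50.0638%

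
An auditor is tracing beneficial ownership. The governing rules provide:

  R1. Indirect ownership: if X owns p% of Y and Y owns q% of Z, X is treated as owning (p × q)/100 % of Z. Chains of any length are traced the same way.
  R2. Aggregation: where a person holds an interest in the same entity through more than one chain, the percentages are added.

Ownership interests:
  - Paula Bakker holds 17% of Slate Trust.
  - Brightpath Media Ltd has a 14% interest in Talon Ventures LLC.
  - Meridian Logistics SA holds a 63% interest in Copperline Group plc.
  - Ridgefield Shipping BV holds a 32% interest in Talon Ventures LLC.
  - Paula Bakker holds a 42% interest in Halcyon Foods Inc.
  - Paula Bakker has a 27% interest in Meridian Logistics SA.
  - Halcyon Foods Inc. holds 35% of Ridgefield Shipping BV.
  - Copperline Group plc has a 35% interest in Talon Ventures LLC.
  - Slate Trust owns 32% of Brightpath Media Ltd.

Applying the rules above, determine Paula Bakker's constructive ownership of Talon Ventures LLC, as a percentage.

11.4191%

Chain via Slate Trust → Brightpath Media Ltd (R1): 17% × 32% × 14% = 0.7616% of Talon Ventures LLC.
Chain via Meridian Logistics SA → Copperline Group plc (R1): 27% × 63% × 35% = 5.9535% of Talon Ventures LLC.
Chain via Halcyon Foods Inc. → Ridgefield Shipping BV (R1): 42% × 35% × 32% = 4.704% of Talon Ventures LLC.
Aggregating (R2): 0.7616% + 5.9535% + 4.704% = 11.4191%.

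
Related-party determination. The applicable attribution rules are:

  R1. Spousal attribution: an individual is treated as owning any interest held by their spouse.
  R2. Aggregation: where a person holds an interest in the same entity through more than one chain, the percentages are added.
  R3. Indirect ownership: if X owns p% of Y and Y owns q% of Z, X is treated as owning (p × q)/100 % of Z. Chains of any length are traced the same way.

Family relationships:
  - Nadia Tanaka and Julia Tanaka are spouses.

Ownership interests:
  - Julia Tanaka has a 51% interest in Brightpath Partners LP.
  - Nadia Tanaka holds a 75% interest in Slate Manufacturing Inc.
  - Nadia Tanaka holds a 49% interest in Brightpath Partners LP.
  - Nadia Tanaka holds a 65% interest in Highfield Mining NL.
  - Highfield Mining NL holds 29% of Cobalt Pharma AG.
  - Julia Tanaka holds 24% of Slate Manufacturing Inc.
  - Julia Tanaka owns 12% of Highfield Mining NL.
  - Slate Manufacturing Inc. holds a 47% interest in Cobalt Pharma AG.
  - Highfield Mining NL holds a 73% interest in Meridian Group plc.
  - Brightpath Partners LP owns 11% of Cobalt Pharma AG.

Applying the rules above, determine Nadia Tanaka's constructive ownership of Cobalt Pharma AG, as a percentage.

79.86%

By spousal attribution (R1), Nadia Tanaka is treated as also owning Julia Tanaka's interest in Slate Manufacturing Inc, giving 75% + 24% = 99%.
By spousal attribution (R1), Nadia Tanaka is treated as also owning Julia Tanaka's interest in Highfield Mining NL, giving 65% + 12% = 77%.
By spousal attribution (R1), Nadia Tanaka is treated as also owning Julia Tanaka's interest in Brightpath Partners LP, giving 49% + 51% = 100%.
Chain via Slate Manufacturing Inc. (R3): 99% × 47% = 46.53% of Cobalt Pharma AG.
Chain via Highfield Mining NL (R3): 77% × 29% = 22.33% of Cobalt Pharma AG.
Chain via Brightpath Partners LP (R3): 100% × 11% = 11% of Cobalt Pharma AG.
Aggregating (R2): 46.53% + 22.33% + 11% = 79.86%.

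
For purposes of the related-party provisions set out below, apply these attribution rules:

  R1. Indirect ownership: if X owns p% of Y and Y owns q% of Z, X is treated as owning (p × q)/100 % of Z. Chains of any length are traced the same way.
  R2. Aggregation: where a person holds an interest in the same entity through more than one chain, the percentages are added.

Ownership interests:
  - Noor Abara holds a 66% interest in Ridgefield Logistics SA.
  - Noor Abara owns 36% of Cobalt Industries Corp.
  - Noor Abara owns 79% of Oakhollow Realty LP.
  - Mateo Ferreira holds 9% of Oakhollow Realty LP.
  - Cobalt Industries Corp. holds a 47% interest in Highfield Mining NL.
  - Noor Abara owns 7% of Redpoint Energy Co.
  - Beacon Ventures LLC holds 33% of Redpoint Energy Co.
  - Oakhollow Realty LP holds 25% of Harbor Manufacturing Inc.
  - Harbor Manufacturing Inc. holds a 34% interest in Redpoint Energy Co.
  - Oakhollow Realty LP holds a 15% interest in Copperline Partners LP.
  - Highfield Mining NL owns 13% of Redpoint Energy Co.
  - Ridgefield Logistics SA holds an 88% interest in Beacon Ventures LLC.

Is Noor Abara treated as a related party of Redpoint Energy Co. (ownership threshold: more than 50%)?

No

Chain via Oakhollow Realty LP → Harbor Manufacturing Inc. (R1): 79% × 25% × 34% = 6.715% of Redpoint Energy Co.
Chain via Ridgefield Logistics SA → Beacon Ventures LLC (R1): 66% × 88% × 33% = 19.1664% of Redpoint Energy Co.
Chain via Cobalt Industries Corp. → Highfield Mining NL (R1): 36% × 47% × 13% = 2.1996% of Redpoint Energy Co.
Direct interest in Redpoint Energy Co: 7%.
Aggregating (R2): 6.715% + 19.1664% + 2.1996% + 7% = 35.081%.
35.081% does not exceed the 50% threshold, so Noor is not a related party to Redpoint Energy Co.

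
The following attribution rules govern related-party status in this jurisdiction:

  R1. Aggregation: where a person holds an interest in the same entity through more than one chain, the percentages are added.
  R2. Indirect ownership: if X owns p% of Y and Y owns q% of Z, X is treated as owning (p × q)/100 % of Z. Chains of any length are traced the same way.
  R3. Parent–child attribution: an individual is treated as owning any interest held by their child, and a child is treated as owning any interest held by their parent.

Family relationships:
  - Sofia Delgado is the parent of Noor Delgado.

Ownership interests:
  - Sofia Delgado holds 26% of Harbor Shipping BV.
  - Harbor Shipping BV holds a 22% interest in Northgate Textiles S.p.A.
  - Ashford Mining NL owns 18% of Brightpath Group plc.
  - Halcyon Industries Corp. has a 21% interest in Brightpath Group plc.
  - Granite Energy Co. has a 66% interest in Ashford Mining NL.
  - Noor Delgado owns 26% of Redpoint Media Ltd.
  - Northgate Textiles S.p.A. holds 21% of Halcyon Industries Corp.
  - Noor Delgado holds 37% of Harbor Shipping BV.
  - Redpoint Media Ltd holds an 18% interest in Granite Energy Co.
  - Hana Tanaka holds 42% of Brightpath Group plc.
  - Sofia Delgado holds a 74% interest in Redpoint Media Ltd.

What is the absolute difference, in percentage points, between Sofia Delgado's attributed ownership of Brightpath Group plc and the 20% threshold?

By parent–child attribution (R3), Sofia Delgado is treated as also owning Noor Delgado's interest in Harbor Shipping BV, giving 26% + 37% = 63%.
By parent–child attribution (R3), Sofia Delgado is treated as also owning Noor Delgado's interest in Redpoint Media Ltd, giving 74% + 26% = 100%.
Chain via Harbor Shipping BV → Northgate Textiles S.p.A. → Halcyon Industries Corp. (R2): 63% × 22% × 21% × 21% = 0.611226% of Brightpath Group plc.
Chain via Redpoint Media Ltd → Granite Energy Co. → Ashford Mining NL (R2): 100% × 18% × 66% × 18% = 2.1384% of Brightpath Group plc.
Aggregating (R1): 0.611226% + 2.1384% = 2.749626%.
2.749626% falls short of the 20% threshold by 17.250374 percentage points.

17.250374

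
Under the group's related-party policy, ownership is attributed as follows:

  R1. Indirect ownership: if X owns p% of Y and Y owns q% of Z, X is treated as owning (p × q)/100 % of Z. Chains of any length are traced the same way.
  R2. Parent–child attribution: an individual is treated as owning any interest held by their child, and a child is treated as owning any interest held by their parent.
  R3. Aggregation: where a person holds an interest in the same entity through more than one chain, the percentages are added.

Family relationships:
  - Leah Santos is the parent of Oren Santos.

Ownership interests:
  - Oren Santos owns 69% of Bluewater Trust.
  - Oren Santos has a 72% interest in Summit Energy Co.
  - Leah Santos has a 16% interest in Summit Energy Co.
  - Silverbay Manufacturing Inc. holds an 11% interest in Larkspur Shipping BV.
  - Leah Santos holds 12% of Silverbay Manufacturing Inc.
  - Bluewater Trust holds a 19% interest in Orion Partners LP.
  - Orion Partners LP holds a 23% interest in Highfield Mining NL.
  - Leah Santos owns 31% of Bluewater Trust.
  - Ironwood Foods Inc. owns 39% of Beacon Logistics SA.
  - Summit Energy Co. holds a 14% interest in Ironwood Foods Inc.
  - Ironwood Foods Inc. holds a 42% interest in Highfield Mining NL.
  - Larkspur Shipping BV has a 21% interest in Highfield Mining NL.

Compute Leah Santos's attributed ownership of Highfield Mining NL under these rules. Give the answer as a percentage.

By parent–child attribution (R2), Leah Santos is treated as also owning Oren Santos's interest in Bluewater Trust, giving 31% + 69% = 100%.
By parent–child attribution (R2), Leah Santos is treated as also owning Oren Santos's interest in Summit Energy Co, giving 16% + 72% = 88%.
Chain via Silverbay Manufacturing Inc. → Larkspur Shipping BV (R1): 12% × 11% × 21% = 0.2772% of Highfield Mining NL.
Chain via Bluewater Trust → Orion Partners LP (R1): 100% × 19% × 23% = 4.37% of Highfield Mining NL.
Chain via Summit Energy Co. → Ironwood Foods Inc. (R1): 88% × 14% × 42% = 5.1744% of Highfield Mining NL.
Aggregating (R3): 0.2772% + 4.37% + 5.1744% = 9.8216%.

9.8216%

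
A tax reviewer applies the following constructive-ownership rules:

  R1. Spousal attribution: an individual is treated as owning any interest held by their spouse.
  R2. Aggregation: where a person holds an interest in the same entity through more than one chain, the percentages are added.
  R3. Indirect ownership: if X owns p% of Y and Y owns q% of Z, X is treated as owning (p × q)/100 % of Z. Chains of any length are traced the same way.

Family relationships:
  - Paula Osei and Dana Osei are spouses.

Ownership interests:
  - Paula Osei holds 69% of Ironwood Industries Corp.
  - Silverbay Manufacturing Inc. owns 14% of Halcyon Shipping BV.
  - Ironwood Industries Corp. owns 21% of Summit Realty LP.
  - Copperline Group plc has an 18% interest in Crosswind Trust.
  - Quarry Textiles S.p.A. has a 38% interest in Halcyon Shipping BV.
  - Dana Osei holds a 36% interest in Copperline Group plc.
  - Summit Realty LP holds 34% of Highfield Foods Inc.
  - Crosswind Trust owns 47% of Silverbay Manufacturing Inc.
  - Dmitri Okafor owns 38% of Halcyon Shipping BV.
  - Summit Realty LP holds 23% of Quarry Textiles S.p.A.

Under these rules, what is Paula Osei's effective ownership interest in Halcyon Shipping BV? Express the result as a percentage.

1.69281%

By spousal attribution (R1), Paula Osei is treated as owning Dana Osei's 36% interest in Copperline Group plc.
Chain via Ironwood Industries Corp. → Summit Realty LP → Quarry Textiles S.p.A. (R3): 69% × 21% × 23% × 38% = 1.266426% of Halcyon Shipping BV.
Chain via Copperline Group plc → Crosswind Trust → Silverbay Manufacturing Inc. (R3): 36% × 18% × 47% × 14% = 0.426384% of Halcyon Shipping BV.
Aggregating (R2): 1.266426% + 0.426384% = 1.69281%.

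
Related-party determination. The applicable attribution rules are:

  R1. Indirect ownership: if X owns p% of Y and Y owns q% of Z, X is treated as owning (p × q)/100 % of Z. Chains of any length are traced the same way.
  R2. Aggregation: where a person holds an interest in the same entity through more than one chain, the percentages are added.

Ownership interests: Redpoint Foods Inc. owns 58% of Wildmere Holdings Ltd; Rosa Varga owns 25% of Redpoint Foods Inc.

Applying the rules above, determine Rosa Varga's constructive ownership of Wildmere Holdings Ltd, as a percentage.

Chain via Redpoint Foods Inc. (R1): 25% × 58% = 14.5% of Wildmere Holdings Ltd.

14.5%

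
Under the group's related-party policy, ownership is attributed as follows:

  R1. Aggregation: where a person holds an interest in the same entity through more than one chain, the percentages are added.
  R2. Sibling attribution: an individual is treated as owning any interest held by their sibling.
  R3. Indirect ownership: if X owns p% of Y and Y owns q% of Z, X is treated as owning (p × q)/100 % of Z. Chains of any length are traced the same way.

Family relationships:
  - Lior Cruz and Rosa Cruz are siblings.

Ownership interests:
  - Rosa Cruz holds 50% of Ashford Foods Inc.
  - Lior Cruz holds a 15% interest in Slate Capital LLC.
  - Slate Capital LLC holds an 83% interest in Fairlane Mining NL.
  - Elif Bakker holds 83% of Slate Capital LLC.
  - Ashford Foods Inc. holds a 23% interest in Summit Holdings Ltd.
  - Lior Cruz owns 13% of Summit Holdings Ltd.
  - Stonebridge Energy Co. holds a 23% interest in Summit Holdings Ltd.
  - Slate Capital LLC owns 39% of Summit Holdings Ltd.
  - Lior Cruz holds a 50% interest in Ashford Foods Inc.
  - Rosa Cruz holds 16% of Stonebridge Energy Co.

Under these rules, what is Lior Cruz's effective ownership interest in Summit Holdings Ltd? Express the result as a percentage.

By sibling attribution (R2), Lior Cruz is treated as also owning Rosa Cruz's interest in Ashford Foods Inc, giving 50% + 50% = 100%.
By sibling attribution (R2), Lior Cruz is treated as owning Rosa Cruz's 16% interest in Stonebridge Energy Co.
Chain via Slate Capital LLC (R3): 15% × 39% = 5.85% of Summit Holdings Ltd.
Chain via Ashford Foods Inc. (R3): 100% × 23% = 23% of Summit Holdings Ltd.
Direct interest in Summit Holdings Ltd: 13%.
Chain via Stonebridge Energy Co. (R3): 16% × 23% = 3.68% of Summit Holdings Ltd.
Aggregating (R1): 5.85% + 23% + 13% + 3.68% = 45.53%.

45.53%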